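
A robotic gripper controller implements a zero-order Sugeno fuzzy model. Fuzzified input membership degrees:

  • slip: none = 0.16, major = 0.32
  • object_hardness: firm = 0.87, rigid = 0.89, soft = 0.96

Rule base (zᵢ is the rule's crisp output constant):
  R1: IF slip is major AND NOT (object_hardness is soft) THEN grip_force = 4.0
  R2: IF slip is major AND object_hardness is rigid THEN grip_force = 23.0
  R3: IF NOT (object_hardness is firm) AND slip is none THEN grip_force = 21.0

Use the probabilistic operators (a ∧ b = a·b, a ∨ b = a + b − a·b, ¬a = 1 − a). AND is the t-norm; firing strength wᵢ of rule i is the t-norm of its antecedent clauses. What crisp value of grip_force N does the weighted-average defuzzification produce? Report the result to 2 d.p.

R1 (z=4.0): major=0.32, ¬soft=1−0.96=0.04; AND[a·b] → w = 0.0128
R2 (z=23.0): major=0.32, rigid=0.89; AND[a·b] → w = 0.2848
R3 (z=21.0): ¬firm=1−0.87=0.13, none=0.16; AND[a·b] → w = 0.0208
Weighted average = (0.0128·4.0 + 0.2848·23.0 + 0.0208·21.0) / (0.0128 + 0.2848 + 0.0208)
  = 7.0384 / 0.3184 = 22.11

22.11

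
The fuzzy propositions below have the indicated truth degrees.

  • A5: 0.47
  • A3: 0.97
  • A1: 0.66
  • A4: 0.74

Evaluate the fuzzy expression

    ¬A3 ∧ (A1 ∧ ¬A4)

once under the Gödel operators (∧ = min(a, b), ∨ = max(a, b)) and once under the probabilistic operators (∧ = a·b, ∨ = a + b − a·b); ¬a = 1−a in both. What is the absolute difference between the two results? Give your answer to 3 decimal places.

Under Gödel:
  ¬A3 = 1 − 0.97 = 0.03
  ¬A4 = 1 − 0.74 = 0.26
  A1 ∧ ¬A4 = min(a, b) on (0.66, 0.26) = 0.26
  ¬A3 ∧ (A1 ∧ ¬A4) = min(a, b) on (0.03, 0.26) = 0.03
  → value = 0.0300
Under probabilistic:
  ¬A3 = 1 − 0.9700 = 0.0300
  ¬A4 = 1 − 0.7400 = 0.2600
  A1 ∧ ¬A4 = a·b on (0.6600, 0.2600) = 0.1716
  ¬A3 ∧ (A1 ∧ ¬A4) = a·b on (0.0300, 0.1716) = 0.0051
  → value = 0.0051
|0.0300 − 0.0051| = 0.025

0.025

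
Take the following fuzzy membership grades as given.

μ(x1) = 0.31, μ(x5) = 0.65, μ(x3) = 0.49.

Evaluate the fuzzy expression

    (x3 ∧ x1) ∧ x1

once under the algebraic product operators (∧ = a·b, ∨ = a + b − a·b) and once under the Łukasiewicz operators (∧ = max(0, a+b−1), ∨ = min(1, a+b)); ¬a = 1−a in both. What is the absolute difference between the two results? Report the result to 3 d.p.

Under algebraic product:
  x3 ∧ x1 = a·b on (0.4900, 0.3100) = 0.1519
  (x3 ∧ x1) ∧ x1 = a·b on (0.1519, 0.3100) = 0.0471
  → value = 0.0471
Under Łukasiewicz:
  x3 ∧ x1 = max(0, a+b−1) on (0.49, 0.31) = 0.00
  (x3 ∧ x1) ∧ x1 = max(0, a+b−1) on (0.00, 0.31) = 0.00
  → value = 0.0000
|0.0471 − 0.0000| = 0.047

0.047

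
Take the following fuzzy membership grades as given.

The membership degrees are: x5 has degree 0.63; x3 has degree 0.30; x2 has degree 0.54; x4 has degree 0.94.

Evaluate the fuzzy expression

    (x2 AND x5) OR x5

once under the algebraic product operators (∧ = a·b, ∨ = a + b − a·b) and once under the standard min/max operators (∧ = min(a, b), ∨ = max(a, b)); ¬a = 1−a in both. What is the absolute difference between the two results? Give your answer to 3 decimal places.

0.126

Under algebraic product:
  x2 AND x5 = a·b on (0.5400, 0.6300) = 0.3402
  (x2 AND x5) OR x5 = a + b − a·b on (0.3402, 0.6300) = 0.7559
  → value = 0.7559
Under standard min/max:
  x2 AND x5 = min(a, b) on (0.54, 0.63) = 0.54
  (x2 AND x5) OR x5 = max(a, b) on (0.54, 0.63) = 0.63
  → value = 0.6300
|0.7559 − 0.6300| = 0.126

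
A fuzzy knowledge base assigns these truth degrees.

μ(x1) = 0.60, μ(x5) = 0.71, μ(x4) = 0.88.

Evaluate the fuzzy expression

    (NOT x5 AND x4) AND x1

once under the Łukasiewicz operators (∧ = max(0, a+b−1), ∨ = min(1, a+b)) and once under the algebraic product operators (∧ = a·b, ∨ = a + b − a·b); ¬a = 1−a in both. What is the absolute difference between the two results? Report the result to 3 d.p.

0.153

Under Łukasiewicz:
  NOT x5 = 1 − 0.71 = 0.29
  NOT x5 AND x4 = max(0, a+b−1) on (0.29, 0.88) = 0.17
  (NOT x5 AND x4) AND x1 = max(0, a+b−1) on (0.17, 0.60) = 0.00
  → value = 0.0000
Under algebraic product:
  NOT x5 = 1 − 0.7100 = 0.2900
  NOT x5 AND x4 = a·b on (0.2900, 0.8800) = 0.2552
  (NOT x5 AND x4) AND x1 = a·b on (0.2552, 0.6000) = 0.1531
  → value = 0.1531
|0.0000 − 0.1531| = 0.153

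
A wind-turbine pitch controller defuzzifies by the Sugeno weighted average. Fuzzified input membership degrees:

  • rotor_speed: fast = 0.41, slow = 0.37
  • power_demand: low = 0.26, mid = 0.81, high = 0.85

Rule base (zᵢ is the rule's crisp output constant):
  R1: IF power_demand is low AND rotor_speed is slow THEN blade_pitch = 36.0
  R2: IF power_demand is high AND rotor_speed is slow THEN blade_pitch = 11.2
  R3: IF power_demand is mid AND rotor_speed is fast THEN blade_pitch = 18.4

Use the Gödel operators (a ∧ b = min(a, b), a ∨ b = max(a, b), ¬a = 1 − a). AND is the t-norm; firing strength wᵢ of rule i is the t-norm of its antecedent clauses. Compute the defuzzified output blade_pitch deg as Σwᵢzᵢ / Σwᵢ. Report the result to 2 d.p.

20.24

R1 (z=36.0): low=0.26, slow=0.37; AND[min(a, b)] → w = 0.26
R2 (z=11.2): high=0.85, slow=0.37; AND[min(a, b)] → w = 0.37
R3 (z=18.4): mid=0.81, fast=0.41; AND[min(a, b)] → w = 0.41
Weighted average = (0.26·36.0 + 0.37·11.2 + 0.41·18.4) / (0.26 + 0.37 + 0.41)
  = 21.0480 / 1.0400 = 20.24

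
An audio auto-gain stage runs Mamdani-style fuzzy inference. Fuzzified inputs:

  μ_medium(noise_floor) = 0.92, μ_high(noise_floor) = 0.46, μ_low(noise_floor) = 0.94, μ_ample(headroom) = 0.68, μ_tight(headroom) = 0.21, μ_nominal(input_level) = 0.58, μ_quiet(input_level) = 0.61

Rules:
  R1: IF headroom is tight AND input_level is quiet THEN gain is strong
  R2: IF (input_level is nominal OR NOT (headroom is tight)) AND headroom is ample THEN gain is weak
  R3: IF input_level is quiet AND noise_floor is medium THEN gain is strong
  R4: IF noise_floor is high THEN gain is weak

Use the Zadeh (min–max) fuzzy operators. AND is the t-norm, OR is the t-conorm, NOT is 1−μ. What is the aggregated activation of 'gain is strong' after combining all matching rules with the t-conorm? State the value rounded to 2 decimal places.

0.61

R1: tight=0.21, quiet=0.61; AND[min(a, b)] → w = 0.21
R2: (nominal=0.58 OR ¬tight=1−0.21=0.79) = 0.79; AND[min(a, b)] with ample=0.68 → w = 0.68
R3: quiet=0.61, medium=0.92; AND[min(a, b)] → w = 0.61
R4: high=0.46 → w = 0.46
Rules with consequent 'strong': {R1, R3} → strengths 0.21, 0.61
Aggregate via t-conorm [max(a, b)]: 0.61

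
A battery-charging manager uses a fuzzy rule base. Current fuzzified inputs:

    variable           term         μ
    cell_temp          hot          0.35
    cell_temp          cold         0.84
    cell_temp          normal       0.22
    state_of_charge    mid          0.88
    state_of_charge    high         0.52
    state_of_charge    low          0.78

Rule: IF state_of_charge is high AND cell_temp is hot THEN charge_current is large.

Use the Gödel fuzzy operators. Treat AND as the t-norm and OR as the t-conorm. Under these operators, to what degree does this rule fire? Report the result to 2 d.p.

firing strength: high=0.52, hot=0.35; AND[min(a, b)] → w = 0.35

0.35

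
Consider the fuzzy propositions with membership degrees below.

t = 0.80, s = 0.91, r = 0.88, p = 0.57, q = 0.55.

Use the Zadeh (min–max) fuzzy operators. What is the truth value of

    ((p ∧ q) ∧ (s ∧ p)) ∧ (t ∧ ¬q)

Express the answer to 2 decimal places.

p ∧ q = min(a, b) on (0.57, 0.55) = 0.55
s ∧ p = min(a, b) on (0.91, 0.57) = 0.57
(p ∧ q) ∧ (s ∧ p) = min(a, b) on (0.55, 0.57) = 0.55
¬q = 1 − 0.55 = 0.45
t ∧ ¬q = min(a, b) on (0.80, 0.45) = 0.45
((p ∧ q) ∧ (s ∧ p)) ∧ (t ∧ ¬q) = min(a, b) on (0.55, 0.45) = 0.45

0.45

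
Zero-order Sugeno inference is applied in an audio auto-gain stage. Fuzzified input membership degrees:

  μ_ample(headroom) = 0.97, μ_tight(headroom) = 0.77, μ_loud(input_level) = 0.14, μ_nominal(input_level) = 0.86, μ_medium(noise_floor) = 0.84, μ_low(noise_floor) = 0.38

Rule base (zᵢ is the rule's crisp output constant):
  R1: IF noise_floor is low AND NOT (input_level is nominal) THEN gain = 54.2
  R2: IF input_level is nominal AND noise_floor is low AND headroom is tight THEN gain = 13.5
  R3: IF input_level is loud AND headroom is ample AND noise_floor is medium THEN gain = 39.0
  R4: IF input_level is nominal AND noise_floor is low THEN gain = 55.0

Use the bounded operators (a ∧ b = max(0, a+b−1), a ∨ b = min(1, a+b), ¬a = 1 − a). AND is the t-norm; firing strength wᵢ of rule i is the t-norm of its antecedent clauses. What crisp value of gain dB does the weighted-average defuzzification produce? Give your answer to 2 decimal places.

R1 (z=54.2): low=0.38, ¬nominal=1−0.86=0.14; AND[max(0, a+b−1)] → w = 0.00
R2 (z=13.5): nominal=0.86, low=0.38, tight=0.77; AND[max(0, a+b−1)] → w = 0.01
R3 (z=39.0): loud=0.14, ample=0.97, medium=0.84; AND[max(0, a+b−1)] → w = 0.00
R4 (z=55.0): nominal=0.86, low=0.38; AND[max(0, a+b−1)] → w = 0.24
Weighted average = (0.00·54.2 + 0.01·13.5 + 0.00·39.0 + 0.24·55.0) / (0.00 + 0.01 + 0.00 + 0.24)
  = 13.3350 / 0.2500 = 53.34

53.34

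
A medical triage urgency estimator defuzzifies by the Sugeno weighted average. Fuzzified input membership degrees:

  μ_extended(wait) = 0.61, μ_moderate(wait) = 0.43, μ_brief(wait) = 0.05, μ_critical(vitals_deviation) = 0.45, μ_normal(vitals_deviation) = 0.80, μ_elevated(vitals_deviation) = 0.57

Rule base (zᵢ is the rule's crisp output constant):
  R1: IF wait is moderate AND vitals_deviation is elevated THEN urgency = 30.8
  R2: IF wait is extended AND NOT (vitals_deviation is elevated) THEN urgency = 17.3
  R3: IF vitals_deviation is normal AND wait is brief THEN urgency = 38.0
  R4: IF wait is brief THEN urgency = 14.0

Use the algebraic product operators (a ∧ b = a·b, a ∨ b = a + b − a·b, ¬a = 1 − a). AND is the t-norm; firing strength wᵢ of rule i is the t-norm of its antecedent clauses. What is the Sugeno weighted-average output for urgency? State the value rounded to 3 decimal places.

23.949

R1 (z=30.8): moderate=0.43, elevated=0.57; AND[a·b] → w = 0.2451
R2 (z=17.3): extended=0.61, ¬elevated=1−0.57=0.43; AND[a·b] → w = 0.2623
R3 (z=38.0): normal=0.80, brief=0.05; AND[a·b] → w = 0.0400
R4 (z=14.0): brief=0.05 → w = 0.0500
Weighted average = (0.2451·30.8 + 0.2623·17.3 + 0.0400·38.0 + 0.0500·14.0) / (0.2451 + 0.2623 + 0.0400 + 0.0500)
  = 14.3069 / 0.5974 = 23.949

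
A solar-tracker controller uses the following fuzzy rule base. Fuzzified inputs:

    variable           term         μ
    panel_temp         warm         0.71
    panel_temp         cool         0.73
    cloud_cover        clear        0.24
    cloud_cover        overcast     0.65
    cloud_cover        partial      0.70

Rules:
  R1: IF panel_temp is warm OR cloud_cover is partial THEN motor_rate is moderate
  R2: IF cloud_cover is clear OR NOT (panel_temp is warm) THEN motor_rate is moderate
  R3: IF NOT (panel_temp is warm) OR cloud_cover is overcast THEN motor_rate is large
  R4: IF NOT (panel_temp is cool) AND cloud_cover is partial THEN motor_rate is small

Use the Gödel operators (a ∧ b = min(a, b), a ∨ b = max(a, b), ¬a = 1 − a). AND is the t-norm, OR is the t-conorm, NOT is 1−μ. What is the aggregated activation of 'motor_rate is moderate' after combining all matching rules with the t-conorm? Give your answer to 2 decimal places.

R1: warm=0.71, partial=0.70; OR[max(a, b)] → w = 0.71
R2: clear=0.24, ¬warm=1−0.71=0.29; OR[max(a, b)] → w = 0.29
R3: ¬warm=1−0.71=0.29, overcast=0.65; OR[max(a, b)] → w = 0.65
R4: ¬cool=1−0.73=0.27, partial=0.70; AND[min(a, b)] → w = 0.27
Rules with consequent 'moderate': {R1, R2} → strengths 0.71, 0.29
Aggregate via t-conorm [max(a, b)]: 0.71

0.71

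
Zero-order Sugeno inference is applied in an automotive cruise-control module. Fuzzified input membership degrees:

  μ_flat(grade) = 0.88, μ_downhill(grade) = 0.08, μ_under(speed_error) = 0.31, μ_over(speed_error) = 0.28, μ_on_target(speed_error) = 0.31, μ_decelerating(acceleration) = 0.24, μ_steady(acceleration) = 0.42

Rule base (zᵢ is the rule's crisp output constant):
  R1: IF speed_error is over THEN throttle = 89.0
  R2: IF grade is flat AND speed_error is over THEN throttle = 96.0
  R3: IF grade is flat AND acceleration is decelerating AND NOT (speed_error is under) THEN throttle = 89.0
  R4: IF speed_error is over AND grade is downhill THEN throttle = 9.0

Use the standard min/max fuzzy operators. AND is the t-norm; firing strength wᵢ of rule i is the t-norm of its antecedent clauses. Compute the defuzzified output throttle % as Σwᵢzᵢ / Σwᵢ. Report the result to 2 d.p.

83.95

R1 (z=89.0): over=0.28 → w = 0.28
R2 (z=96.0): flat=0.88, over=0.28; AND[min(a, b)] → w = 0.28
R3 (z=89.0): flat=0.88, decelerating=0.24, ¬under=1−0.31=0.69; AND[min(a, b)] → w = 0.24
R4 (z=9.0): over=0.28, downhill=0.08; AND[min(a, b)] → w = 0.08
Weighted average = (0.28·89.0 + 0.28·96.0 + 0.24·89.0 + 0.08·9.0) / (0.28 + 0.28 + 0.24 + 0.08)
  = 73.8800 / 0.8800 = 83.95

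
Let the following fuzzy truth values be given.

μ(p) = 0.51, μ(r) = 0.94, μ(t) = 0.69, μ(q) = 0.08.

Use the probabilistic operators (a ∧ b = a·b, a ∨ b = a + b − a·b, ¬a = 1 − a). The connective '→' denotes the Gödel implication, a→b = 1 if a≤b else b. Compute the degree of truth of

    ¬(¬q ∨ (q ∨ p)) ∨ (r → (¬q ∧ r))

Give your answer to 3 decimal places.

0.870

¬q = 1 − 0.0800 = 0.9200
q ∨ p = a + b − a·b on (0.0800, 0.5100) = 0.5492
¬q ∨ (q ∨ p) = a + b − a·b on (0.9200, 0.5492) = 0.9639
¬(¬q ∨ (q ∨ p)) = 1 − 0.9639 = 0.0361
¬q = 1 − 0.0800 = 0.9200
¬q ∧ r = a·b on (0.9200, 0.9400) = 0.8648
r → (¬q ∧ r)  [Gödel: 1 if a≤b else b] with a=0.9400, b=0.8648 → 0.8648
¬(¬q ∨ (q ∨ p)) ∨ (r → (¬q ∧ r)) = a + b − a·b on (0.0361, 0.8648) = 0.8697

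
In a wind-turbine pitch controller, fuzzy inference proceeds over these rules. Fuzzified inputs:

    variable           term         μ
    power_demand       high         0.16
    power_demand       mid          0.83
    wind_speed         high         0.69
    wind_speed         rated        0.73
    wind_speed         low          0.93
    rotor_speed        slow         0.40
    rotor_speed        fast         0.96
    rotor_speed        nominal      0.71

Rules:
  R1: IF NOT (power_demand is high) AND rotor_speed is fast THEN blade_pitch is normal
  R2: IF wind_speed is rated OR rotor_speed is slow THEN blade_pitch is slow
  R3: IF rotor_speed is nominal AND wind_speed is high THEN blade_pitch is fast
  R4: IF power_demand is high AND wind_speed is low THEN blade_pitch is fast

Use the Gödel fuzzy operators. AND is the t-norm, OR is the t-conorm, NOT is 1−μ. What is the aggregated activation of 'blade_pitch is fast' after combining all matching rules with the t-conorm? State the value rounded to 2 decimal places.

R1: ¬high=1−0.16=0.84, fast=0.96; AND[min(a, b)] → w = 0.84
R2: rated=0.73, slow=0.40; OR[max(a, b)] → w = 0.73
R3: nominal=0.71, high=0.69; AND[min(a, b)] → w = 0.69
R4: high=0.16, low=0.93; AND[min(a, b)] → w = 0.16
Rules with consequent 'fast': {R3, R4} → strengths 0.69, 0.16
Aggregate via t-conorm [max(a, b)]: 0.69

0.69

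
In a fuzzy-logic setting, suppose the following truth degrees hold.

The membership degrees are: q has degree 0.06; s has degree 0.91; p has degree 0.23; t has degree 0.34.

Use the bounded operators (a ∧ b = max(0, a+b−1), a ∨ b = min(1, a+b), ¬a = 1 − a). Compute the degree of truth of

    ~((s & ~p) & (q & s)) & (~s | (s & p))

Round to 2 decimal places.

~p = 1 − 0.23 = 0.77
s & ~p = max(0, a+b−1) on (0.91, 0.77) = 0.68
q & s = max(0, a+b−1) on (0.06, 0.91) = 0.00
(s & ~p) & (q & s) = max(0, a+b−1) on (0.68, 0.00) = 0.00
~((s & ~p) & (q & s)) = 1 − 0.00 = 1.00
~s = 1 − 0.91 = 0.09
s & p = max(0, a+b−1) on (0.91, 0.23) = 0.14
~s | (s & p) = min(1, a+b) on (0.09, 0.14) = 0.23
~((s & ~p) & (q & s)) & (~s | (s & p)) = max(0, a+b−1) on (1.00, 0.23) = 0.23

0.23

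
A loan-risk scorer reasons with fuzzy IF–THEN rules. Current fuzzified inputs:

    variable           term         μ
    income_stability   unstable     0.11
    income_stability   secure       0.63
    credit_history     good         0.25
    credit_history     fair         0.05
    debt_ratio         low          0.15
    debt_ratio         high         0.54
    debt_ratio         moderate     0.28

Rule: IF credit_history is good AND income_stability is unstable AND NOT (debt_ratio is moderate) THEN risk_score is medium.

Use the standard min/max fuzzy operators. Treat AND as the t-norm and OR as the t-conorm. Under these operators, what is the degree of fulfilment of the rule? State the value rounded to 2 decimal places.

0.11

firing strength: good=0.25, unstable=0.11, ¬moderate=1−0.28=0.72; AND[min(a, b)] → w = 0.11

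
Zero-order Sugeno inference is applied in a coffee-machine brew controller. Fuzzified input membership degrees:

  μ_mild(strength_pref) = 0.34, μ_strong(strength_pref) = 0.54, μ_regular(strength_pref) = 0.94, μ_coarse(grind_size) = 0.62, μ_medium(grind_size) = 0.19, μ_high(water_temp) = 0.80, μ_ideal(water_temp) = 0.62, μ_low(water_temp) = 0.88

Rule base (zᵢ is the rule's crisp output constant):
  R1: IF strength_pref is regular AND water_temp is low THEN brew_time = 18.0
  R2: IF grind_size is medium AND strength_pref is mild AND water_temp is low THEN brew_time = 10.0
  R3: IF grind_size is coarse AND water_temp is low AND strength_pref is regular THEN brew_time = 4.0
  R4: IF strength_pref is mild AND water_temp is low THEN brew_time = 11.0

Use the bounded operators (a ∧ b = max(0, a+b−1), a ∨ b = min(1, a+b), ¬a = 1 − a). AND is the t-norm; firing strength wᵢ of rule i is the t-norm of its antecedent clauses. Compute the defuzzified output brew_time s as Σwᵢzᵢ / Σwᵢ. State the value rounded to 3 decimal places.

12.797

R1 (z=18.0): regular=0.94, low=0.88; AND[max(0, a+b−1)] → w = 0.82
R2 (z=10.0): medium=0.19, mild=0.34, low=0.88; AND[max(0, a+b−1)] → w = 0.00
R3 (z=4.0): coarse=0.62, low=0.88, regular=0.94; AND[max(0, a+b−1)] → w = 0.44
R4 (z=11.0): mild=0.34, low=0.88; AND[max(0, a+b−1)] → w = 0.22
Weighted average = (0.82·18.0 + 0.00·10.0 + 0.44·4.0 + 0.22·11.0) / (0.82 + 0.00 + 0.44 + 0.22)
  = 18.9400 / 1.4800 = 12.797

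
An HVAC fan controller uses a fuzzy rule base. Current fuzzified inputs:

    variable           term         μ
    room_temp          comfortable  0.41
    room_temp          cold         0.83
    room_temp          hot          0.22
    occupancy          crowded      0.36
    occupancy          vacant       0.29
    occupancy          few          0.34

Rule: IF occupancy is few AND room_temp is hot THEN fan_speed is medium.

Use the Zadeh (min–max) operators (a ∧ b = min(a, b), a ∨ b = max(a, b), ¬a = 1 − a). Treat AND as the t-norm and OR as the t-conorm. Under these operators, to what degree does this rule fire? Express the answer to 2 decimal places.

0.22

firing strength: few=0.34, hot=0.22; AND[min(a, b)] → w = 0.22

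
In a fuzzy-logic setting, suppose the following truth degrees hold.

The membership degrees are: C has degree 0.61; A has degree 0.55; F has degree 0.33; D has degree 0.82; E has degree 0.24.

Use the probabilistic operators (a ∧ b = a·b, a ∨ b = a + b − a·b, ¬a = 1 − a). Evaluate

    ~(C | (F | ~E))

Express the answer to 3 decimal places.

0.063

~E = 1 − 0.2400 = 0.7600
F | ~E = a + b − a·b on (0.3300, 0.7600) = 0.8392
C | (F | ~E) = a + b − a·b on (0.6100, 0.8392) = 0.9373
~(C | (F | ~E)) = 1 − 0.9373 = 0.0627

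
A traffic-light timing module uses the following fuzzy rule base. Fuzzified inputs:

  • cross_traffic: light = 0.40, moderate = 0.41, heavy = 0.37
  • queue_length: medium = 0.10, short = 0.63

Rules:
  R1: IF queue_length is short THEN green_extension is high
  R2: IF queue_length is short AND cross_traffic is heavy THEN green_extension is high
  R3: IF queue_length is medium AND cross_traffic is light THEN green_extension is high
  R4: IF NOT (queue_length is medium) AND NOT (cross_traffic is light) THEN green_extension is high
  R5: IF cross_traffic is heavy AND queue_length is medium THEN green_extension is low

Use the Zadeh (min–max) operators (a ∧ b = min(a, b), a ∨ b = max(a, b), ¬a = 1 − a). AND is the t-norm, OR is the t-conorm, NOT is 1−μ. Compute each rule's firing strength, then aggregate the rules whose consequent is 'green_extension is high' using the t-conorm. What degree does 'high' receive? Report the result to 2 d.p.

0.63

R1: short=0.63 → w = 0.63
R2: short=0.63, heavy=0.37; AND[min(a, b)] → w = 0.37
R3: medium=0.10, light=0.40; AND[min(a, b)] → w = 0.10
R4: ¬medium=1−0.10=0.90, ¬light=1−0.40=0.60; AND[min(a, b)] → w = 0.60
R5: heavy=0.37, medium=0.10; AND[min(a, b)] → w = 0.10
Rules with consequent 'high': {R1, R2, R3, R4} → strengths 0.63, 0.37, 0.10, 0.60
Aggregate via t-conorm [max(a, b)]: 0.63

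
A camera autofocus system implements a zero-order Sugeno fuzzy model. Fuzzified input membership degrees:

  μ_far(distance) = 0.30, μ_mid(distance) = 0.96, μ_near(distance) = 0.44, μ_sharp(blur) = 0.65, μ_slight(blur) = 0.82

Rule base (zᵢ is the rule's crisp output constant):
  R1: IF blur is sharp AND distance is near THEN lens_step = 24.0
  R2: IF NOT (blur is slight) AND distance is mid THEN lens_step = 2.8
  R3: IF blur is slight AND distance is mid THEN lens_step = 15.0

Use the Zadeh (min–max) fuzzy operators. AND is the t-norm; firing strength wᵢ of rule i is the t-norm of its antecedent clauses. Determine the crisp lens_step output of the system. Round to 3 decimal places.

R1 (z=24.0): sharp=0.65, near=0.44; AND[min(a, b)] → w = 0.44
R2 (z=2.8): ¬slight=1−0.82=0.18, mid=0.96; AND[min(a, b)] → w = 0.18
R3 (z=15.0): slight=0.82, mid=0.96; AND[min(a, b)] → w = 0.82
Weighted average = (0.44·24.0 + 0.18·2.8 + 0.82·15.0) / (0.44 + 0.18 + 0.82)
  = 23.3640 / 1.4400 = 16.225

16.225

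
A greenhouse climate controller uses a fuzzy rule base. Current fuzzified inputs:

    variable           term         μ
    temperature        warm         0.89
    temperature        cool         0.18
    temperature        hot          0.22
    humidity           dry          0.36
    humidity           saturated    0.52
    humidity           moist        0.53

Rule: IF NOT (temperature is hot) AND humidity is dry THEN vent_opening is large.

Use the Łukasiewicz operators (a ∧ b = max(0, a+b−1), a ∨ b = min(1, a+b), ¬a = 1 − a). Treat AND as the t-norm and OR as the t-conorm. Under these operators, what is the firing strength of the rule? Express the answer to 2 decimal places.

0.14

firing strength: ¬hot=1−0.22=0.78, dry=0.36; AND[max(0, a+b−1)] → w = 0.14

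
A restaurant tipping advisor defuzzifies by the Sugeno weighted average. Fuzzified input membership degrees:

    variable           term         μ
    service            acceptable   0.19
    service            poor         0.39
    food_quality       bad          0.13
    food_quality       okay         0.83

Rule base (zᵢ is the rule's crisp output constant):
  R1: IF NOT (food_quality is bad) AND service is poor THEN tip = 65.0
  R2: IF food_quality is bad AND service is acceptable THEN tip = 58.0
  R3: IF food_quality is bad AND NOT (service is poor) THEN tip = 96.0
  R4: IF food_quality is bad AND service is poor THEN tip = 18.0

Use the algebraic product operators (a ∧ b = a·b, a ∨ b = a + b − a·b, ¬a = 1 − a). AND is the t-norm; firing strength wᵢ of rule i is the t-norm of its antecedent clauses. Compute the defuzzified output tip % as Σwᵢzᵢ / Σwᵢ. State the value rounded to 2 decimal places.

R1 (z=65.0): ¬bad=1−0.13=0.87, poor=0.39; AND[a·b] → w = 0.3393
R2 (z=58.0): bad=0.13, acceptable=0.19; AND[a·b] → w = 0.0247
R3 (z=96.0): bad=0.13, ¬poor=1−0.39=0.61; AND[a·b] → w = 0.0793
R4 (z=18.0): bad=0.13, poor=0.39; AND[a·b] → w = 0.0507
Weighted average = (0.3393·65.0 + 0.0247·58.0 + 0.0793·96.0 + 0.0507·18.0) / (0.3393 + 0.0247 + 0.0793 + 0.0507)
  = 32.0125 / 0.4940 = 64.80

64.80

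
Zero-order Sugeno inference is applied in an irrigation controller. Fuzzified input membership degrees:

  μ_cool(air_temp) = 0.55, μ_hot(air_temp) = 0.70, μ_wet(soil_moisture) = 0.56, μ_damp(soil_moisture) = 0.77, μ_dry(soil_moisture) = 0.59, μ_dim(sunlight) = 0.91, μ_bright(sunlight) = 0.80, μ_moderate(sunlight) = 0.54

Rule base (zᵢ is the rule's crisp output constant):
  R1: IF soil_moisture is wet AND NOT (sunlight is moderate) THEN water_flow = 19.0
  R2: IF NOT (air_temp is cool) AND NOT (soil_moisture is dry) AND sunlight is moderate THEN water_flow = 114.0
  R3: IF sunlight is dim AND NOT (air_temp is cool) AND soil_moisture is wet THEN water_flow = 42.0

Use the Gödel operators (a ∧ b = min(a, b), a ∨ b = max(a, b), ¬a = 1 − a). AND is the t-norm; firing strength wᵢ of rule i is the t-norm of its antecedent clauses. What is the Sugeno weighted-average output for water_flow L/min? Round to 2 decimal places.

R1 (z=19.0): wet=0.56, ¬moderate=1−0.54=0.46; AND[min(a, b)] → w = 0.46
R2 (z=114.0): ¬cool=1−0.55=0.45, ¬dry=1−0.59=0.41, moderate=0.54; AND[min(a, b)] → w = 0.41
R3 (z=42.0): dim=0.91, ¬cool=1−0.55=0.45, wet=0.56; AND[min(a, b)] → w = 0.45
Weighted average = (0.46·19.0 + 0.41·114.0 + 0.45·42.0) / (0.46 + 0.41 + 0.45)
  = 74.3800 / 1.3200 = 56.35

56.35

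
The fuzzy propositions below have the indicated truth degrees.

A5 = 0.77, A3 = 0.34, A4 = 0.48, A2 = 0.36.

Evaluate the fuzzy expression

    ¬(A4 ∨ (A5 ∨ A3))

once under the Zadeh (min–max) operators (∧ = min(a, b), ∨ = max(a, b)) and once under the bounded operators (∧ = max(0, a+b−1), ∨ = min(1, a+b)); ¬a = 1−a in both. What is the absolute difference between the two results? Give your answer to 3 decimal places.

Under Zadeh (min–max):
  A5 ∨ A3 = max(a, b) on (0.77, 0.34) = 0.77
  A4 ∨ (A5 ∨ A3) = max(a, b) on (0.48, 0.77) = 0.77
  ¬(A4 ∨ (A5 ∨ A3)) = 1 − 0.77 = 0.23
  → value = 0.2300
Under bounded:
  A5 ∨ A3 = min(1, a+b) on (0.77, 0.34) = 1.00
  A4 ∨ (A5 ∨ A3) = min(1, a+b) on (0.48, 1.00) = 1.00
  ¬(A4 ∨ (A5 ∨ A3)) = 1 − 1.00 = 0.00
  → value = 0.0000
|0.2300 − 0.0000| = 0.230

0.230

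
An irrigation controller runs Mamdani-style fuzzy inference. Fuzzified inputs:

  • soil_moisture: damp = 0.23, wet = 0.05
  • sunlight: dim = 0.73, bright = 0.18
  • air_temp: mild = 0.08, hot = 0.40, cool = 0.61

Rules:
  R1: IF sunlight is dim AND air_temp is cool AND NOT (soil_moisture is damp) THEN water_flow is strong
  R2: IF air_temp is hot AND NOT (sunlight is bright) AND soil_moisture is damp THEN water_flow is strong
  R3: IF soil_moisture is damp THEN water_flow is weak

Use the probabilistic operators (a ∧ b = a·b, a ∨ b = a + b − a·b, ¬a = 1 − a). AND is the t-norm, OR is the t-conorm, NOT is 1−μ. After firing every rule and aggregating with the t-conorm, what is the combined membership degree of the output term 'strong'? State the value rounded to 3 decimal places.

R1: dim=0.73, cool=0.61, ¬damp=1−0.23=0.77; AND[a·b] → w = 0.3429
R2: hot=0.40, ¬bright=1−0.18=0.82, damp=0.23; AND[a·b] → w = 0.0754
R3: damp=0.23 → w = 0.2300
Rules with consequent 'strong': {R1, R2} → strengths 0.3429, 0.0754
Aggregate via t-conorm [a + b − a·b]: 0.3925

0.392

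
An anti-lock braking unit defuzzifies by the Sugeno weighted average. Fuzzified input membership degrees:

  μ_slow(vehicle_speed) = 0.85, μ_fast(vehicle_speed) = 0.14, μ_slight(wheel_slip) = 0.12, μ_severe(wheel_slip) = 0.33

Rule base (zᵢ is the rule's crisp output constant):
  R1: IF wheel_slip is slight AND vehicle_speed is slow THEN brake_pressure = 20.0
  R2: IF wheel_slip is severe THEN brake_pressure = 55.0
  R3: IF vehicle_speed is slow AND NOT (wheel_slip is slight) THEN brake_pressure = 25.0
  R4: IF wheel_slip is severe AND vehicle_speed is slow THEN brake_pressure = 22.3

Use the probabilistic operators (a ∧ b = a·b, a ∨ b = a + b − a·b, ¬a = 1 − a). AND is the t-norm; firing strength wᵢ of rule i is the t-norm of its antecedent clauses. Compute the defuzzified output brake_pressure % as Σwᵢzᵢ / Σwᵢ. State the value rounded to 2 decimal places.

R1 (z=20.0): slight=0.12, slow=0.85; AND[a·b] → w = 0.1020
R2 (z=55.0): severe=0.33 → w = 0.3300
R3 (z=25.0): slow=0.85, ¬slight=1−0.12=0.88; AND[a·b] → w = 0.7480
R4 (z=22.3): severe=0.33, slow=0.85; AND[a·b] → w = 0.2805
Weighted average = (0.1020·20.0 + 0.3300·55.0 + 0.7480·25.0 + 0.2805·22.3) / (0.1020 + 0.3300 + 0.7480 + 0.2805)
  = 45.1452 / 1.4605 = 30.91

30.91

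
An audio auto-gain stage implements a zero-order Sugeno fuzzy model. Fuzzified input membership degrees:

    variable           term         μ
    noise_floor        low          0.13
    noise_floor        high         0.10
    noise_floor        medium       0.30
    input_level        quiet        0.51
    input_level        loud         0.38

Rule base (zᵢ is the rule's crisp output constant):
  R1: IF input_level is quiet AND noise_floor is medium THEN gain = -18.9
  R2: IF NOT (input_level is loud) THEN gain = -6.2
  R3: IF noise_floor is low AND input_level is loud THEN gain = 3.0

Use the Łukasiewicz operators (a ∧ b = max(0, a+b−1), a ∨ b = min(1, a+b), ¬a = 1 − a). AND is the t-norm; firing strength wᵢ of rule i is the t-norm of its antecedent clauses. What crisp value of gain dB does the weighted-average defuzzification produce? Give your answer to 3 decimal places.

R1 (z=-18.9): quiet=0.51, medium=0.30; AND[max(0, a+b−1)] → w = 0.00
R2 (z=-6.2): ¬loud=1−0.38=0.62 → w = 0.62
R3 (z=3.0): low=0.13, loud=0.38; AND[max(0, a+b−1)] → w = 0.00
Weighted average = (0.00·-18.9 + 0.62·-6.2 + 0.00·3.0) / (0.00 + 0.62 + 0.00)
  = -3.8440 / 0.6200 = -6.200

-6.200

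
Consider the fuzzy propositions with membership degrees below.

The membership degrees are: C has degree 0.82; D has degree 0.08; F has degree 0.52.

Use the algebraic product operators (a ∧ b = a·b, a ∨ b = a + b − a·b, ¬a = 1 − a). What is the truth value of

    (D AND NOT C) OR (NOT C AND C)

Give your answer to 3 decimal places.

NOT C = 1 − 0.8200 = 0.1800
D AND NOT C = a·b on (0.0800, 0.1800) = 0.0144
NOT C = 1 − 0.8200 = 0.1800
NOT C AND C = a·b on (0.1800, 0.8200) = 0.1476
(D AND NOT C) OR (NOT C AND C) = a + b − a·b on (0.0144, 0.1476) = 0.1599

0.160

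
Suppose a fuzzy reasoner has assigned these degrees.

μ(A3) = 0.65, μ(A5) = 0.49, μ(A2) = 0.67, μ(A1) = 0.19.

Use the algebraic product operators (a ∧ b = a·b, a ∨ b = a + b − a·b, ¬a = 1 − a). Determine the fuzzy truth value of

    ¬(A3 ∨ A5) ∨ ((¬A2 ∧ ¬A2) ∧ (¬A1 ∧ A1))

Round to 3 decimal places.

0.192

A3 ∨ A5 = a + b − a·b on (0.6500, 0.4900) = 0.8215
¬(A3 ∨ A5) = 1 − 0.8215 = 0.1785
¬A2 = 1 − 0.6700 = 0.3300
¬A2 = 1 − 0.6700 = 0.3300
¬A2 ∧ ¬A2 = a·b on (0.3300, 0.3300) = 0.1089
¬A1 = 1 − 0.1900 = 0.8100
¬A1 ∧ A1 = a·b on (0.8100, 0.1900) = 0.1539
(¬A2 ∧ ¬A2) ∧ (¬A1 ∧ A1) = a·b on (0.1089, 0.1539) = 0.0168
¬(A3 ∨ A5) ∨ ((¬A2 ∧ ¬A2) ∧ (¬A1 ∧ A1)) = a + b − a·b on (0.1785, 0.0168) = 0.1923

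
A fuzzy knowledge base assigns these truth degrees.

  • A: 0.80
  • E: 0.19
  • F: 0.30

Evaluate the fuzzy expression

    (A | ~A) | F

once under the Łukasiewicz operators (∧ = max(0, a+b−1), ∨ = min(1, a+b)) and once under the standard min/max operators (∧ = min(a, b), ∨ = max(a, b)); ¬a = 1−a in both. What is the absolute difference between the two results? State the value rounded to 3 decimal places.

0.200

Under Łukasiewicz:
  ~A = 1 − 0.80 = 0.20
  A | ~A = min(1, a+b) on (0.80, 0.20) = 1.00
  (A | ~A) | F = min(1, a+b) on (1.00, 0.30) = 1.00
  → value = 1.0000
Under standard min/max:
  ~A = 1 − 0.80 = 0.20
  A | ~A = max(a, b) on (0.80, 0.20) = 0.80
  (A | ~A) | F = max(a, b) on (0.80, 0.30) = 0.80
  → value = 0.8000
|1.0000 − 0.8000| = 0.200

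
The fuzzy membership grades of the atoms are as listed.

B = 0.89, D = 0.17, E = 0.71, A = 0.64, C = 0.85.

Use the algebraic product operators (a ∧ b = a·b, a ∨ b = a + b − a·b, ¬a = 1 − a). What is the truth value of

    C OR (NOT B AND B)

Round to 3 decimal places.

NOT B = 1 − 0.8900 = 0.1100
NOT B AND B = a·b on (0.1100, 0.8900) = 0.0979
C OR (NOT B AND B) = a + b − a·b on (0.8500, 0.0979) = 0.8647

0.865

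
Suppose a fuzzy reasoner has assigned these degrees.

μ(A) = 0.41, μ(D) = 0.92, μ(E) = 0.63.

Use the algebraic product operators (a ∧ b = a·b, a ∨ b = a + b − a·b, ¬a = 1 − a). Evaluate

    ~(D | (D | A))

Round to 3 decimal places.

0.004

D | A = a + b − a·b on (0.9200, 0.4100) = 0.9528
D | (D | A) = a + b − a·b on (0.9200, 0.9528) = 0.9962
~(D | (D | A)) = 1 − 0.9962 = 0.0038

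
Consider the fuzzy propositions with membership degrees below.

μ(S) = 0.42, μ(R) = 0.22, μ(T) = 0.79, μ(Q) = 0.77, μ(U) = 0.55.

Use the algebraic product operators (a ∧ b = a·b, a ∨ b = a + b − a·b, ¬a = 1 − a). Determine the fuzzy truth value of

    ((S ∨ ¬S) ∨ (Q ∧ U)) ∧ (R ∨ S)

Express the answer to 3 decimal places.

0.471

¬S = 1 − 0.4200 = 0.5800
S ∨ ¬S = a + b − a·b on (0.4200, 0.5800) = 0.7564
Q ∧ U = a·b on (0.7700, 0.5500) = 0.4235
(S ∨ ¬S) ∨ (Q ∧ U) = a + b − a·b on (0.7564, 0.4235) = 0.8596
R ∨ S = a + b − a·b on (0.2200, 0.4200) = 0.5476
((S ∨ ¬S) ∨ (Q ∧ U)) ∧ (R ∨ S) = a·b on (0.8596, 0.5476) = 0.4707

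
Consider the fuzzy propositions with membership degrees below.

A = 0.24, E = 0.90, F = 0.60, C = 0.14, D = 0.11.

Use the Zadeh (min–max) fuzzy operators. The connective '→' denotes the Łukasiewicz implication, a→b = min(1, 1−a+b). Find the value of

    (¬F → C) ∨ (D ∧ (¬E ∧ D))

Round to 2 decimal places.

¬F = 1 − 0.60 = 0.40
¬F → C  [Łukasiewicz: min(1, 1−a+b)] with a=0.40, b=0.14 → 0.74
¬E = 1 − 0.90 = 0.10
¬E ∧ D = min(a, b) on (0.10, 0.11) = 0.10
D ∧ (¬E ∧ D) = min(a, b) on (0.11, 0.10) = 0.10
(¬F → C) ∨ (D ∧ (¬E ∧ D)) = max(a, b) on (0.74, 0.10) = 0.74

0.74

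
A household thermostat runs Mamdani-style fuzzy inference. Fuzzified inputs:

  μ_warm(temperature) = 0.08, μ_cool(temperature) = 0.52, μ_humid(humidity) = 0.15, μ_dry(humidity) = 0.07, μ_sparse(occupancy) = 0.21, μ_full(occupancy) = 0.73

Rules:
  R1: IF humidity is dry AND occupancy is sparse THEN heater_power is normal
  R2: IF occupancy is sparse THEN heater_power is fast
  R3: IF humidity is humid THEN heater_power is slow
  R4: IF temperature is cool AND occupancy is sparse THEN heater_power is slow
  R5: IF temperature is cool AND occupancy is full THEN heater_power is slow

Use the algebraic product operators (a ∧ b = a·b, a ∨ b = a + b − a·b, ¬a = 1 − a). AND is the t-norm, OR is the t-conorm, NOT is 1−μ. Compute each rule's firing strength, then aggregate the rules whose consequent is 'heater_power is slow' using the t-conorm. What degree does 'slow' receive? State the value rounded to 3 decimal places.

R1: dry=0.07, sparse=0.21; AND[a·b] → w = 0.0147
R2: sparse=0.21 → w = 0.2100
R3: humid=0.15 → w = 0.1500
R4: cool=0.52, sparse=0.21; AND[a·b] → w = 0.1092
R5: cool=0.52, full=0.73; AND[a·b] → w = 0.3796
Rules with consequent 'slow': {R3, R4, R5} → strengths 0.1500, 0.1092, 0.3796
Aggregate via t-conorm [a + b − a·b]: 0.5302

0.530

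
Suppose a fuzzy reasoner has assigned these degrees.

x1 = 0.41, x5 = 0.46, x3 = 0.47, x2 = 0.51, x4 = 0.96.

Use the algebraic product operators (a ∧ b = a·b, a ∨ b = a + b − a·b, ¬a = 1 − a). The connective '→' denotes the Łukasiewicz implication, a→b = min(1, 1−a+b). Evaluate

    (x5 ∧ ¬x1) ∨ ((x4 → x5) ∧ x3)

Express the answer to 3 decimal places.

0.443

¬x1 = 1 − 0.4100 = 0.5900
x5 ∧ ¬x1 = a·b on (0.4600, 0.5900) = 0.2714
x4 → x5  [Łukasiewicz: min(1, 1−a+b)] with a=0.9600, b=0.4600 → 0.5000
(x4 → x5) ∧ x3 = a·b on (0.5000, 0.4700) = 0.2350
(x5 ∧ ¬x1) ∨ ((x4 → x5) ∧ x3) = a + b − a·b on (0.2714, 0.2350) = 0.4426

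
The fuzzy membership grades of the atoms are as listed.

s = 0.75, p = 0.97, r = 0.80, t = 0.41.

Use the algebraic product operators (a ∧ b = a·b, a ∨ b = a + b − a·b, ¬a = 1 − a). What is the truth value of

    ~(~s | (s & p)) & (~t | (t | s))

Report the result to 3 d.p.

~s = 1 − 0.7500 = 0.2500
s & p = a·b on (0.7500, 0.9700) = 0.7275
~s | (s & p) = a + b − a·b on (0.2500, 0.7275) = 0.7956
~(~s | (s & p)) = 1 − 0.7956 = 0.2044
~t = 1 − 0.4100 = 0.5900
t | s = a + b − a·b on (0.4100, 0.7500) = 0.8525
~t | (t | s) = a + b − a·b on (0.5900, 0.8525) = 0.9395
~(~s | (s & p)) & (~t | (t | s)) = a·b on (0.2044, 0.9395) = 0.1920

0.192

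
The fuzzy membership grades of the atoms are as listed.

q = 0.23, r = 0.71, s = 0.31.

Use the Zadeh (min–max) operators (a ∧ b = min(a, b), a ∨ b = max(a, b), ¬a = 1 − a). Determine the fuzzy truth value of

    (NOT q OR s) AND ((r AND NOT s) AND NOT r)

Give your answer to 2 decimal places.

NOT q = 1 − 0.23 = 0.77
NOT q OR s = max(a, b) on (0.77, 0.31) = 0.77
NOT s = 1 − 0.31 = 0.69
r AND NOT s = min(a, b) on (0.71, 0.69) = 0.69
NOT r = 1 − 0.71 = 0.29
(r AND NOT s) AND NOT r = min(a, b) on (0.69, 0.29) = 0.29
(NOT q OR s) AND ((r AND NOT s) AND NOT r) = min(a, b) on (0.77, 0.29) = 0.29

0.29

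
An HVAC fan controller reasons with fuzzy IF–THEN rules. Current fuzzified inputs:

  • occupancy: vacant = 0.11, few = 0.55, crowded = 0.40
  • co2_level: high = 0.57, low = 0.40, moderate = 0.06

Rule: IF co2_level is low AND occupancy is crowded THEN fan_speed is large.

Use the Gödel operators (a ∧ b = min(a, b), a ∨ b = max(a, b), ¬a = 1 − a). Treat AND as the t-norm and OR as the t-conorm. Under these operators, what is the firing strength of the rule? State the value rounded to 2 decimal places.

0.40

firing strength: low=0.40, crowded=0.40; AND[min(a, b)] → w = 0.40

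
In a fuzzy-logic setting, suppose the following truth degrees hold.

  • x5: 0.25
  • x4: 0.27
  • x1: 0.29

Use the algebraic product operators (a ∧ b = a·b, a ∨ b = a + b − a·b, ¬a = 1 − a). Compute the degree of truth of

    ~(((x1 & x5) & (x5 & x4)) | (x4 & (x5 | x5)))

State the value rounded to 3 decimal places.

0.878

x1 & x5 = a·b on (0.2900, 0.2500) = 0.0725
x5 & x4 = a·b on (0.2500, 0.2700) = 0.0675
(x1 & x5) & (x5 & x4) = a·b on (0.0725, 0.0675) = 0.0049
x5 | x5 = a + b − a·b on (0.2500, 0.2500) = 0.4375
x4 & (x5 | x5) = a·b on (0.2700, 0.4375) = 0.1181
((x1 & x5) & (x5 & x4)) | (x4 & (x5 | x5)) = a + b − a·b on (0.0049, 0.1181) = 0.1224
~(((x1 & x5) & (x5 & x4)) | (x4 & (x5 | x5))) = 1 − 0.1224 = 0.8776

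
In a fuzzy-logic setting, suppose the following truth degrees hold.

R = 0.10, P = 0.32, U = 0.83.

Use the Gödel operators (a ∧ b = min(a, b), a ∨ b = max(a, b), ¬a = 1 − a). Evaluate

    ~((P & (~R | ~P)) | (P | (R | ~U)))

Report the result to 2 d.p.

0.68

~R = 1 − 0.10 = 0.90
~P = 1 − 0.32 = 0.68
~R | ~P = max(a, b) on (0.90, 0.68) = 0.90
P & (~R | ~P) = min(a, b) on (0.32, 0.90) = 0.32
~U = 1 − 0.83 = 0.17
R | ~U = max(a, b) on (0.10, 0.17) = 0.17
P | (R | ~U) = max(a, b) on (0.32, 0.17) = 0.32
(P & (~R | ~P)) | (P | (R | ~U)) = max(a, b) on (0.32, 0.32) = 0.32
~((P & (~R | ~P)) | (P | (R | ~U))) = 1 − 0.32 = 0.68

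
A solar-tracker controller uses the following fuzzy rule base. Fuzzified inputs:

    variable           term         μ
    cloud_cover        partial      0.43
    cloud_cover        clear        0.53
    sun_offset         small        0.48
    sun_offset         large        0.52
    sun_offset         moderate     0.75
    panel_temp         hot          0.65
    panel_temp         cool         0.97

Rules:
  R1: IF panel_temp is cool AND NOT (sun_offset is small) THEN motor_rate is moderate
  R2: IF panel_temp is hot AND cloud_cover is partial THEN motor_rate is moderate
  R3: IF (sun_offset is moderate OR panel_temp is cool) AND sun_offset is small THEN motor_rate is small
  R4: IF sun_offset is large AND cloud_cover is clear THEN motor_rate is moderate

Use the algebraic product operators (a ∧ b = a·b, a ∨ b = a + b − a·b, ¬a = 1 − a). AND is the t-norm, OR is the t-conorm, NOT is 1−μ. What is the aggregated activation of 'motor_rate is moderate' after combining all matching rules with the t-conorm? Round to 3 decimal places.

R1: cool=0.97, ¬small=1−0.48=0.52; AND[a·b] → w = 0.5044
R2: hot=0.65, partial=0.43; AND[a·b] → w = 0.2795
R3: (moderate=0.75 OR cool=0.97) = 0.9925; AND[a·b] with small=0.48 → w = 0.4764
R4: large=0.52, clear=0.53; AND[a·b] → w = 0.2756
Rules with consequent 'moderate': {R1, R2, R4} → strengths 0.5044, 0.2795, 0.2756
Aggregate via t-conorm [a + b − a·b]: 0.7413

0.741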